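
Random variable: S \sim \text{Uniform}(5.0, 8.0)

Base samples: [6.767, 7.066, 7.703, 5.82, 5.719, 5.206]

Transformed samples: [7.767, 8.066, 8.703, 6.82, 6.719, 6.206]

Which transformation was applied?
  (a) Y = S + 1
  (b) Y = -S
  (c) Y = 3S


Checking option (a) Y = S + 1:
  S = 6.767 -> Y = 7.767 ✓
  S = 7.066 -> Y = 8.066 ✓
  S = 7.703 -> Y = 8.703 ✓
All samples match this transformation.

(a) S + 1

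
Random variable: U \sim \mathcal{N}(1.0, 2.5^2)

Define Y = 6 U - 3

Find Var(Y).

For Y = aU + b: Var(Y) = a² * Var(U)
Var(U) = 2.5^2 = 6.25
Var(Y) = 6² * 6.25 = 36 * 6.25 = 225

225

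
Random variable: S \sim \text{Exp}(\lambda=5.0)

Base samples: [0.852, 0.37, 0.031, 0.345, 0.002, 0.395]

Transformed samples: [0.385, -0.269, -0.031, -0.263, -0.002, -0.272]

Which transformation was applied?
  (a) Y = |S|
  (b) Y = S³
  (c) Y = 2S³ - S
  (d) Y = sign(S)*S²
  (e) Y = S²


Checking option (c) Y = 2S³ - S:
  S = 0.852 -> Y = 0.385 ✓
  S = 0.37 -> Y = -0.269 ✓
  S = 0.031 -> Y = -0.031 ✓
All samples match this transformation.

(c) 2S³ - S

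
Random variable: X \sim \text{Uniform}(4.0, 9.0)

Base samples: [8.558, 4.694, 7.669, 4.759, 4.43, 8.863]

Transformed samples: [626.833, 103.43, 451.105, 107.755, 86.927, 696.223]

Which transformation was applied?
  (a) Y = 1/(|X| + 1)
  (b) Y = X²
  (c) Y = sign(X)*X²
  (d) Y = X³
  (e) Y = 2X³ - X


Checking option (d) Y = X³:
  X = 8.558 -> Y = 626.833 ✓
  X = 4.694 -> Y = 103.43 ✓
  X = 7.669 -> Y = 451.105 ✓
All samples match this transformation.

(d) X³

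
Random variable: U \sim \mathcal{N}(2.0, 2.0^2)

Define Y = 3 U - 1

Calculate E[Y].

For Y = 3U - 1:
E[Y] = 3 * E[U] - 1
E[U] = 2.0 = 2
E[Y] = 3 * 2 - 1 = 5

5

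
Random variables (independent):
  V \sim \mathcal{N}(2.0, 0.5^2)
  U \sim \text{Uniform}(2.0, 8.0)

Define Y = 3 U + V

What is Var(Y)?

For independent RVs: Var(aX + bY) = a²Var(X) + b²Var(Y)
Var(V) = 0.25
Var(U) = 3
Var(Y) = 1²*0.25 + 3²*3
= 1*0.25 + 9*3 = 27.25

27.25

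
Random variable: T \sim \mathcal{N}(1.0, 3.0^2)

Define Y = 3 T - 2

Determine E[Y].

For Y = 3T - 2:
E[Y] = 3 * E[T] - 2
E[T] = 1.0 = 1
E[Y] = 3 * 1 - 2 = 1

1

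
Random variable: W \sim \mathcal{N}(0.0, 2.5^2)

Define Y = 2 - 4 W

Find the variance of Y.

For Y = aW + b: Var(Y) = a² * Var(W)
Var(W) = 2.5^2 = 6.25
Var(Y) = (-4)² * 6.25 = 16 * 6.25 = 100

100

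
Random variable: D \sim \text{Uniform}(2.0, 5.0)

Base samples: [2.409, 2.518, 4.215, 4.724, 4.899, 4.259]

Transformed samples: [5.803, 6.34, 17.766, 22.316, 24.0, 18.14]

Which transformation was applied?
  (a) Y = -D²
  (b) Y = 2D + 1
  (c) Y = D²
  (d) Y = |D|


Checking option (c) Y = D²:
  D = 2.409 -> Y = 5.803 ✓
  D = 2.518 -> Y = 6.34 ✓
  D = 4.215 -> Y = 17.766 ✓
All samples match this transformation.

(c) D²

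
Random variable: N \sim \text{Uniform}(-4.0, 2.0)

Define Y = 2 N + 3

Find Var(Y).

For Y = aN + b: Var(Y) = a² * Var(N)
Var(N) = (2 + 4)^2/12 = 3
Var(Y) = 2² * 3 = 4 * 3 = 12

12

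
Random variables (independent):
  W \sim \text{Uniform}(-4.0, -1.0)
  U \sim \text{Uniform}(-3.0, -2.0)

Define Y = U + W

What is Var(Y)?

For independent RVs: Var(aX + bY) = a²Var(X) + b²Var(Y)
Var(W) = 0.75
Var(U) = 0.083333333
Var(Y) = 1²*0.75 + 1²*0.083333333
= 1*0.75 + 1*0.083333333 = 0.83333333

0.83333333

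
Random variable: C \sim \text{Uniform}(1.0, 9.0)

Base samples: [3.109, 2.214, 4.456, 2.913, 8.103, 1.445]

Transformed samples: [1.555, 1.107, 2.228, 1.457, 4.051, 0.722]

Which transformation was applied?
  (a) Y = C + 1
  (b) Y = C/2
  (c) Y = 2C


Checking option (b) Y = C/2:
  C = 3.109 -> Y = 1.555 ✓
  C = 2.214 -> Y = 1.107 ✓
  C = 4.456 -> Y = 2.228 ✓
All samples match this transformation.

(b) C/2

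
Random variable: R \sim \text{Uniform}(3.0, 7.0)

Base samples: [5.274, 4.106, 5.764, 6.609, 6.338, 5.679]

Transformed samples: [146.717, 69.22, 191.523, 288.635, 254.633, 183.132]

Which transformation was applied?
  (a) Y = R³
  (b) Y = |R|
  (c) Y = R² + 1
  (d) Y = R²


Checking option (a) Y = R³:
  R = 5.274 -> Y = 146.717 ✓
  R = 4.106 -> Y = 69.22 ✓
  R = 5.764 -> Y = 191.523 ✓
All samples match this transformation.

(a) R³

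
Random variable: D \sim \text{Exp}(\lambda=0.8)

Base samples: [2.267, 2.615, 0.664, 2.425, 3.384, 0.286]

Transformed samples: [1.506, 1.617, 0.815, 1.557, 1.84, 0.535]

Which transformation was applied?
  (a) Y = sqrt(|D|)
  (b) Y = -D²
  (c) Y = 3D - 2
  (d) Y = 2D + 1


Checking option (a) Y = sqrt(|D|):
  D = 2.267 -> Y = 1.506 ✓
  D = 2.615 -> Y = 1.617 ✓
  D = 0.664 -> Y = 0.815 ✓
All samples match this transformation.

(a) sqrt(|D|)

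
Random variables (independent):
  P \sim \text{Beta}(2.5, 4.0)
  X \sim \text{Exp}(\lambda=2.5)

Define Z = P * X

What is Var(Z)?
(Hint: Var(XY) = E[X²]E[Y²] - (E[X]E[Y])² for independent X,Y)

Var(XY) = E[X²]E[Y²] - (E[X]E[Y])²
E[P] = 0.38461538, Var(P) = 0.031558185
E[X] = 0.4, Var(X) = 0.16
E[P²] = 0.031558185 + 0.38461538² = 0.17948718
E[X²] = 0.16 + 0.4² = 0.32
Var(Z) = 0.17948718*0.32 - (0.38461538*0.4)²
= 0.057435897 - 0.023668639 = 0.033767258

0.033767258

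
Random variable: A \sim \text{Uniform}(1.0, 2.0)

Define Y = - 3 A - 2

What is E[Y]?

For Y = -3A - 2:
E[Y] = -3 * E[A] - 2
E[A] = (1 + 2)/2 = 1.5
E[Y] = -3 * 1.5 - 2 = -6.5

-6.5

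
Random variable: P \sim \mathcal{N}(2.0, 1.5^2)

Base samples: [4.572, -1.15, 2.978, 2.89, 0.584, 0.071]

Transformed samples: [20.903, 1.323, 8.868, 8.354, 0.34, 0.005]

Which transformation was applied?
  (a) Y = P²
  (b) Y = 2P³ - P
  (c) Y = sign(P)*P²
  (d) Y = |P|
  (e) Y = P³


Checking option (a) Y = P²:
  P = 4.572 -> Y = 20.903 ✓
  P = -1.15 -> Y = 1.323 ✓
  P = 2.978 -> Y = 8.868 ✓
All samples match this transformation.

(a) P²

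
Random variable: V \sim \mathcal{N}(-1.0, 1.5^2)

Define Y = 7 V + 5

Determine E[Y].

For Y = 7V + 5:
E[Y] = 7 * E[V] + 5
E[V] = -1.0 = -1
E[Y] = 7 * (-1) + 5 = -2

-2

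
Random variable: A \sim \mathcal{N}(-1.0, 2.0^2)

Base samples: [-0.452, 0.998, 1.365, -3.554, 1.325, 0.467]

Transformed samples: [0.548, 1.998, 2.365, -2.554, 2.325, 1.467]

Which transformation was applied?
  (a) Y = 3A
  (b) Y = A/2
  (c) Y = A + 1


Checking option (c) Y = A + 1:
  A = -0.452 -> Y = 0.548 ✓
  A = 0.998 -> Y = 1.998 ✓
  A = 1.365 -> Y = 2.365 ✓
All samples match this transformation.

(c) A + 1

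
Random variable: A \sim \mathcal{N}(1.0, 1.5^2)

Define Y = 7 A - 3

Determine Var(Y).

For Y = aA + b: Var(Y) = a² * Var(A)
Var(A) = 1.5^2 = 2.25
Var(Y) = 7² * 2.25 = 49 * 2.25 = 110.25

110.25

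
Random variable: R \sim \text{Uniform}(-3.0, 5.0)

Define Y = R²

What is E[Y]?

E[R²] = Var(R) + (E[R])² = 5.3333333 + 1 = 6.3333333

6.3333333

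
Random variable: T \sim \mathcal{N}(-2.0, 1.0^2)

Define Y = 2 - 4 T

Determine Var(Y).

For Y = aT + b: Var(Y) = a² * Var(T)
Var(T) = 1.0^2 = 1
Var(Y) = (-4)² * 1 = 16 * 1 = 16

16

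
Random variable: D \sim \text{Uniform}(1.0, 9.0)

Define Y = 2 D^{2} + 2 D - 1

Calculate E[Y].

E[Y] = 2*E[D²] + 2*E[D] - 1
E[D] = 5
E[D²] = Var(D) + (E[D])² = 5.3333333 + 25 = 30.333333
E[Y] = 2*30.333333 + 2*5 - 1 = 69.666667

69.666667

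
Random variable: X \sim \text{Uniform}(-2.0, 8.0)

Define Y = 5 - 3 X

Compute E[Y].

For Y = -3X + 5:
E[Y] = -3 * E[X] + 5
E[X] = (-2 + 8)/2 = 3
E[Y] = -3 * 3 + 5 = -4

-4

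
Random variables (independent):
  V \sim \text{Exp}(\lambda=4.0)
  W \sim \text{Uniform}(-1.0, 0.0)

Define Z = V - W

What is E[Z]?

E[Z] = 1*E[V] - 1*E[W]
E[V] = 0.25
E[W] = -0.5
E[Z] = 1*0.25 - 1*(-0.5) = 0.75

0.75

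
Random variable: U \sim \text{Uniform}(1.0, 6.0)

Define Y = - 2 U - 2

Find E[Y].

For Y = -2U - 2:
E[Y] = -2 * E[U] - 2
E[U] = (1 + 6)/2 = 3.5
E[Y] = -2 * 3.5 - 2 = -9

-9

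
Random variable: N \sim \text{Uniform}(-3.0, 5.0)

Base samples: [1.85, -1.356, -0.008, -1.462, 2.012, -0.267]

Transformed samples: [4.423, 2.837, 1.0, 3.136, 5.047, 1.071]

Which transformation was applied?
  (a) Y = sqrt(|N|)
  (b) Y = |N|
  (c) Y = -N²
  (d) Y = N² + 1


Checking option (d) Y = N² + 1:
  N = 1.85 -> Y = 4.423 ✓
  N = -1.356 -> Y = 2.837 ✓
  N = -0.008 -> Y = 1.0 ✓
All samples match this transformation.

(d) N² + 1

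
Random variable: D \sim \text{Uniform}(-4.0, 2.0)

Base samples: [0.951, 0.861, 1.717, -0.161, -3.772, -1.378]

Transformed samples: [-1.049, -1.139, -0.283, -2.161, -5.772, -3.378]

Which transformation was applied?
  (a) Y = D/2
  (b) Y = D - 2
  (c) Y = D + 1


Checking option (b) Y = D - 2:
  D = 0.951 -> Y = -1.049 ✓
  D = 0.861 -> Y = -1.139 ✓
  D = 1.717 -> Y = -0.283 ✓
All samples match this transformation.

(b) D - 2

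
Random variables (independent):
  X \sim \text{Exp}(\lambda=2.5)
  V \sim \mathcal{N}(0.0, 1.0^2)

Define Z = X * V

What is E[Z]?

For independent RVs: E[XY] = E[X]*E[Y]
E[X] = 0.4
E[V] = 0
E[Z] = 0.4 * 0 = 0

0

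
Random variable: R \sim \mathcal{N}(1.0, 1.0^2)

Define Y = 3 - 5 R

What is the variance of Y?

For Y = aR + b: Var(Y) = a² * Var(R)
Var(R) = 1.0^2 = 1
Var(Y) = (-5)² * 1 = 25 * 1 = 25

25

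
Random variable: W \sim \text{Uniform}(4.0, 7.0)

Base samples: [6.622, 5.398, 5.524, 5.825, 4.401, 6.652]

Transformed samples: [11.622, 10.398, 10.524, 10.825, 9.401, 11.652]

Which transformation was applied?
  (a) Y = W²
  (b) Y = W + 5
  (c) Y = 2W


Checking option (b) Y = W + 5:
  W = 6.622 -> Y = 11.622 ✓
  W = 5.398 -> Y = 10.398 ✓
  W = 5.524 -> Y = 10.524 ✓
All samples match this transformation.

(b) W + 5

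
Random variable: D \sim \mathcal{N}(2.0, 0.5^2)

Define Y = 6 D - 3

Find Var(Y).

For Y = aD + b: Var(Y) = a² * Var(D)
Var(D) = 0.5^2 = 0.25
Var(Y) = 6² * 0.25 = 36 * 0.25 = 9

9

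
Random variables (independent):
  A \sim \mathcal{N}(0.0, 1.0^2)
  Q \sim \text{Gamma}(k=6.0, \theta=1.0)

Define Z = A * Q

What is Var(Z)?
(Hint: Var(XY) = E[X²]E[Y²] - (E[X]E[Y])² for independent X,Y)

Var(XY) = E[X²]E[Y²] - (E[X]E[Y])²
E[A] = 0, Var(A) = 1
E[Q] = 6, Var(Q) = 6
E[A²] = 1 + 0² = 1
E[Q²] = 6 + 6² = 42
Var(Z) = 1*42 - (0*6)²
= 42 - 0 = 42

42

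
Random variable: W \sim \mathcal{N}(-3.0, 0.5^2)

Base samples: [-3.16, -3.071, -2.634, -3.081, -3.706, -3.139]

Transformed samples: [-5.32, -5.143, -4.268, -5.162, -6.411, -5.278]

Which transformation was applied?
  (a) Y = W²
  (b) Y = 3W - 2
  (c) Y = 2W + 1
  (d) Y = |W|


Checking option (c) Y = 2W + 1:
  W = -3.16 -> Y = -5.32 ✓
  W = -3.071 -> Y = -5.143 ✓
  W = -2.634 -> Y = -4.268 ✓
All samples match this transformation.

(c) 2W + 1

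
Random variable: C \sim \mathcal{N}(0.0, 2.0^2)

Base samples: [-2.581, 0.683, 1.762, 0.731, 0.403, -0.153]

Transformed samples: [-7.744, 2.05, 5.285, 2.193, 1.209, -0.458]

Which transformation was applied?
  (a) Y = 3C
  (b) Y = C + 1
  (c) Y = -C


Checking option (a) Y = 3C:
  C = -2.581 -> Y = -7.744 ✓
  C = 0.683 -> Y = 2.05 ✓
  C = 1.762 -> Y = 5.285 ✓
All samples match this transformation.

(a) 3C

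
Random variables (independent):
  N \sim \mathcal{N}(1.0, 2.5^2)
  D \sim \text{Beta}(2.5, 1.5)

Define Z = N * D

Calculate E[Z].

For independent RVs: E[XY] = E[X]*E[Y]
E[N] = 1
E[D] = 0.625
E[Z] = 1 * 0.625 = 0.625

0.625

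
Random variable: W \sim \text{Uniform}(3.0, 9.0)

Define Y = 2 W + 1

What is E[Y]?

For Y = 2W + 1:
E[Y] = 2 * E[W] + 1
E[W] = (3 + 9)/2 = 6
E[Y] = 2 * 6 + 1 = 13

13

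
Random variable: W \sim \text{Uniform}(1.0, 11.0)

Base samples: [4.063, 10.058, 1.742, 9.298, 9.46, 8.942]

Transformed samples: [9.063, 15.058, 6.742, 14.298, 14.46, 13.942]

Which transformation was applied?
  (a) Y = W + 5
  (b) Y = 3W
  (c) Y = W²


Checking option (a) Y = W + 5:
  W = 4.063 -> Y = 9.063 ✓
  W = 10.058 -> Y = 15.058 ✓
  W = 1.742 -> Y = 6.742 ✓
All samples match this transformation.

(a) W + 5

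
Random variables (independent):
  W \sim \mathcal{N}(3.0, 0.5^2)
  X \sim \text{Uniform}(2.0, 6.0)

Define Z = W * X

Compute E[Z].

For independent RVs: E[XY] = E[X]*E[Y]
E[W] = 3
E[X] = 4
E[Z] = 3 * 4 = 12

12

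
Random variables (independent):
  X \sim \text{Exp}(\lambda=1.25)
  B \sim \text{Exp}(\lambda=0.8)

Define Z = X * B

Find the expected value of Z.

For independent RVs: E[XY] = E[X]*E[Y]
E[X] = 0.8
E[B] = 1.25
E[Z] = 0.8 * 1.25 = 1

1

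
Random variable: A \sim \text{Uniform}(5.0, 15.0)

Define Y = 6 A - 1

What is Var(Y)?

For Y = aA + b: Var(Y) = a² * Var(A)
Var(A) = (15 - 5)^2/12 = 8.3333333
Var(Y) = 6² * 8.3333333 = 36 * 8.3333333 = 300

300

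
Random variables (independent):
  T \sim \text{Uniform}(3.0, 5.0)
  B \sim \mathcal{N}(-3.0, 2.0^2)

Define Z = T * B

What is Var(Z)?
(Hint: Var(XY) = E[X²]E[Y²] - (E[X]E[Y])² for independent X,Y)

Var(XY) = E[X²]E[Y²] - (E[X]E[Y])²
E[T] = 4, Var(T) = 0.33333333
E[B] = -3, Var(B) = 4
E[T²] = 0.33333333 + 4² = 16.333333
E[B²] = 4 + (-3)² = 13
Var(Z) = 16.333333*13 - (4*(-3))²
= 212.33333 - 144 = 68.333333

68.333333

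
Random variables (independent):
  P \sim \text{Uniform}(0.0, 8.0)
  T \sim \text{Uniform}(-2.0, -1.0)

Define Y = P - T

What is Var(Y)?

For independent RVs: Var(aX + bY) = a²Var(X) + b²Var(Y)
Var(P) = 5.3333333
Var(T) = 0.083333333
Var(Y) = 1²*5.3333333 + (-1)²*0.083333333
= 1*5.3333333 + 1*0.083333333 = 5.4166667

5.4166667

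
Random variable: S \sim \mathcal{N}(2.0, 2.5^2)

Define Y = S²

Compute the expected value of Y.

Using E[X²] = Var(X) + (E[X])²:
E[S] = 2
Var(S) = 2.5^2 = 6.25
E[S²] = 6.25 + 2² = 6.25 + 4 = 10.25

10.25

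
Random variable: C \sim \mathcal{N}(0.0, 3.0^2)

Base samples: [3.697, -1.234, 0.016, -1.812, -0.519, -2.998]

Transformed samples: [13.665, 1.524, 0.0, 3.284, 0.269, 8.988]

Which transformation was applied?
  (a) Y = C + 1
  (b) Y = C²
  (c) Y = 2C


Checking option (b) Y = C²:
  C = 3.697 -> Y = 13.665 ✓
  C = -1.234 -> Y = 1.524 ✓
  C = 0.016 -> Y = 0.0 ✓
All samples match this transformation.

(b) C²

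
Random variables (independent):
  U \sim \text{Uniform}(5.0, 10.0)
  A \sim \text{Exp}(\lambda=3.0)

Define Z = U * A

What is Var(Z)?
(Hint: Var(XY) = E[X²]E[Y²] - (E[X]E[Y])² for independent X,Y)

Var(XY) = E[X²]E[Y²] - (E[X]E[Y])²
E[U] = 7.5, Var(U) = 2.0833333
E[A] = 0.33333333, Var(A) = 0.11111111
E[U²] = 2.0833333 + 7.5² = 58.333333
E[A²] = 0.11111111 + 0.33333333² = 0.22222222
Var(Z) = 58.333333*0.22222222 - (7.5*0.33333333)²
= 12.962963 - 6.25 = 6.712963

6.712963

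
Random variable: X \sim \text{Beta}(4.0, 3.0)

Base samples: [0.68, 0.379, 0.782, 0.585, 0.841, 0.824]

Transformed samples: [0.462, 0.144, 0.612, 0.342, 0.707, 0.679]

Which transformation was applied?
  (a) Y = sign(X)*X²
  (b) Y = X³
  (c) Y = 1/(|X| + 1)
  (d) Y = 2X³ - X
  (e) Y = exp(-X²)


Checking option (a) Y = sign(X)*X²:
  X = 0.68 -> Y = 0.462 ✓
  X = 0.379 -> Y = 0.144 ✓
  X = 0.782 -> Y = 0.612 ✓
All samples match this transformation.

(a) sign(X)*X²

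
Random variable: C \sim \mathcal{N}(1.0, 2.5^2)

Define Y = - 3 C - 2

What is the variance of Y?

For Y = aC + b: Var(Y) = a² * Var(C)
Var(C) = 2.5^2 = 6.25
Var(Y) = (-3)² * 6.25 = 9 * 6.25 = 56.25

56.25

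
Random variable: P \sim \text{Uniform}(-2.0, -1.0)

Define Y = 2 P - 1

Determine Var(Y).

For Y = aP + b: Var(Y) = a² * Var(P)
Var(P) = (-1 + 2)^2/12 = 0.083333333
Var(Y) = 2² * 0.083333333 = 4 * 0.083333333 = 0.33333333

0.33333333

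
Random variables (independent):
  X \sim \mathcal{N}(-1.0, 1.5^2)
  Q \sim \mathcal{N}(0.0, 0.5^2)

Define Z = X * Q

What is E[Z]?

For independent RVs: E[XY] = E[X]*E[Y]
E[X] = -1
E[Q] = 0
E[Z] = -1 * 0 = 0

0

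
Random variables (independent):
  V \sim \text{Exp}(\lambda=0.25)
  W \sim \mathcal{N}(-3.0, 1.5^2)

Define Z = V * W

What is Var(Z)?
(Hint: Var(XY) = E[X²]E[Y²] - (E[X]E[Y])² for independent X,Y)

Var(XY) = E[X²]E[Y²] - (E[X]E[Y])²
E[V] = 4, Var(V) = 16
E[W] = -3, Var(W) = 2.25
E[V²] = 16 + 4² = 32
E[W²] = 2.25 + (-3)² = 11.25
Var(Z) = 32*11.25 - (4*(-3))²
= 360 - 144 = 216

216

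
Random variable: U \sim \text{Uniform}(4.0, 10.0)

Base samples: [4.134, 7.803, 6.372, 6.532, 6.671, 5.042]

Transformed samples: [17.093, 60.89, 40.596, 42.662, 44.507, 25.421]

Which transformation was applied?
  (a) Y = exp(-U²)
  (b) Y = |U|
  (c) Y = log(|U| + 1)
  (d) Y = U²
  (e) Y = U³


Checking option (d) Y = U²:
  U = 4.134 -> Y = 17.093 ✓
  U = 7.803 -> Y = 60.89 ✓
  U = 6.372 -> Y = 40.596 ✓
All samples match this transformation.

(d) U²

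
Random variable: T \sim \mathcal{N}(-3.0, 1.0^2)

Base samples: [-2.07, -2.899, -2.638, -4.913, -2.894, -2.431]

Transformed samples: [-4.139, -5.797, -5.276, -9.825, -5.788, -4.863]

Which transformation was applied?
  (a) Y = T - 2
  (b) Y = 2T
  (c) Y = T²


Checking option (b) Y = 2T:
  T = -2.07 -> Y = -4.139 ✓
  T = -2.899 -> Y = -5.797 ✓
  T = -2.638 -> Y = -5.276 ✓
All samples match this transformation.

(b) 2T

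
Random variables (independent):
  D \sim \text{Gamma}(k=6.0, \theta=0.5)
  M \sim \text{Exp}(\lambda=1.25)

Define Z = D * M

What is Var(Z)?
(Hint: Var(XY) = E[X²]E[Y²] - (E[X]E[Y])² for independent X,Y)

Var(XY) = E[X²]E[Y²] - (E[X]E[Y])²
E[D] = 3, Var(D) = 1.5
E[M] = 0.8, Var(M) = 0.64
E[D²] = 1.5 + 3² = 10.5
E[M²] = 0.64 + 0.8² = 1.28
Var(Z) = 10.5*1.28 - (3*0.8)²
= 13.44 - 5.76 = 7.68

7.68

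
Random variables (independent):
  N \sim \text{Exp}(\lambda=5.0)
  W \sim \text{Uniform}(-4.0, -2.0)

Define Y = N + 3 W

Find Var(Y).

For independent RVs: Var(aX + bY) = a²Var(X) + b²Var(Y)
Var(N) = 0.04
Var(W) = 0.33333333
Var(Y) = 1²*0.04 + 3²*0.33333333
= 1*0.04 + 9*0.33333333 = 3.04

3.04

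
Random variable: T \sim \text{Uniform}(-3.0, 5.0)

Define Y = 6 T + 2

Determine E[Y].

For Y = 6T + 2:
E[Y] = 6 * E[T] + 2
E[T] = (-3 + 5)/2 = 1
E[Y] = 6 * 1 + 2 = 8

8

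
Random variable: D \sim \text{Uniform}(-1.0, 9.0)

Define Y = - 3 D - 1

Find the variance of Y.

For Y = aD + b: Var(Y) = a² * Var(D)
Var(D) = (9 + 1)^2/12 = 8.3333333
Var(Y) = (-3)² * 8.3333333 = 9 * 8.3333333 = 75

75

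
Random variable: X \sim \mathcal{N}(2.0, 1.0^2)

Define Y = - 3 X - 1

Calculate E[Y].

For Y = -3X - 1:
E[Y] = -3 * E[X] - 1
E[X] = 2.0 = 2
E[Y] = -3 * 2 - 1 = -7

-7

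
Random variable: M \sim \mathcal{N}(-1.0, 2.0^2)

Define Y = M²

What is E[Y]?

Using E[X²] = Var(X) + (E[X])²:
E[M] = -1
Var(M) = 2.0^2 = 4
E[M²] = 4 + (-1)² = 4 + 1 = 5

5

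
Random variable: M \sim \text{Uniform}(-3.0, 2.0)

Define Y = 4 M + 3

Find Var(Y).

For Y = aM + b: Var(Y) = a² * Var(M)
Var(M) = (2 + 3)^2/12 = 2.0833333
Var(Y) = 4² * 2.0833333 = 16 * 2.0833333 = 33.333333

33.333333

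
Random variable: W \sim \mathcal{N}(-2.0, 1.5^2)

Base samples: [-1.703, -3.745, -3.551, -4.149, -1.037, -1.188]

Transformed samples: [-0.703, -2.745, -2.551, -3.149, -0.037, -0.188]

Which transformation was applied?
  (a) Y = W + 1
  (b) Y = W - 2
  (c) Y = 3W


Checking option (a) Y = W + 1:
  W = -1.703 -> Y = -0.703 ✓
  W = -3.745 -> Y = -2.745 ✓
  W = -3.551 -> Y = -2.551 ✓
All samples match this transformation.

(a) W + 1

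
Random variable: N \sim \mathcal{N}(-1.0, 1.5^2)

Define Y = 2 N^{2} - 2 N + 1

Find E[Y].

E[Y] = 2*E[N²] - 2*E[N] + 1
E[N] = -1
E[N²] = Var(N) + (E[N])² = 2.25 + 1 = 3.25
E[Y] = 2*3.25 - 2*(-1) + 1 = 9.5

9.5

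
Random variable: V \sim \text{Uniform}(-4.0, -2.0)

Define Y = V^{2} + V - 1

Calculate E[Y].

E[Y] = 1*E[V²] + 1*E[V] - 1
E[V] = -3
E[V²] = Var(V) + (E[V])² = 0.33333333 + 9 = 9.3333333
E[Y] = 1*9.3333333 + 1*(-3) - 1 = 5.3333333

5.3333333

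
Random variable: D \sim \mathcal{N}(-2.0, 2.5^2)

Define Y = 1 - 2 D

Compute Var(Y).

For Y = aD + b: Var(Y) = a² * Var(D)
Var(D) = 2.5^2 = 6.25
Var(Y) = (-2)² * 6.25 = 4 * 6.25 = 25

25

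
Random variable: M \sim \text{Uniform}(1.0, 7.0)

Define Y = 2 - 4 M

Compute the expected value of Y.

For Y = -4M + 2:
E[Y] = -4 * E[M] + 2
E[M] = (1 + 7)/2 = 4
E[Y] = -4 * 4 + 2 = -14

-14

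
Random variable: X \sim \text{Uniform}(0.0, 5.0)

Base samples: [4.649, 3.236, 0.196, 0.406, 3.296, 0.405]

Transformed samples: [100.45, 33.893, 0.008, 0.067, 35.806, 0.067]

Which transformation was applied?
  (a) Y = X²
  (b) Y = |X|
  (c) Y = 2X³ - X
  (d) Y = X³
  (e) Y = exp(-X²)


Checking option (d) Y = X³:
  X = 4.649 -> Y = 100.45 ✓
  X = 3.236 -> Y = 33.893 ✓
  X = 0.196 -> Y = 0.008 ✓
All samples match this transformation.

(d) X³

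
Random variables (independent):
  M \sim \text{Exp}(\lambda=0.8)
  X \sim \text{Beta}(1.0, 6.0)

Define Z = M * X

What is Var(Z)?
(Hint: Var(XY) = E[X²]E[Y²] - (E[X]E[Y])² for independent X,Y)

Var(XY) = E[X²]E[Y²] - (E[X]E[Y])²
E[M] = 1.25, Var(M) = 1.5625
E[X] = 0.14285714, Var(X) = 0.015306122
E[M²] = 1.5625 + 1.25² = 3.125
E[X²] = 0.015306122 + 0.14285714² = 0.035714286
Var(Z) = 3.125*0.035714286 - (1.25*0.14285714)²
= 0.11160714 - 0.031887755 = 0.079719388

0.079719388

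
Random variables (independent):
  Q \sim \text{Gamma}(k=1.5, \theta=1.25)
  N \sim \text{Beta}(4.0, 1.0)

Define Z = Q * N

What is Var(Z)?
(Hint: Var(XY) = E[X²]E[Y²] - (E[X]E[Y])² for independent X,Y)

Var(XY) = E[X²]E[Y²] - (E[X]E[Y])²
E[Q] = 1.875, Var(Q) = 2.34375
E[N] = 0.8, Var(N) = 0.026666667
E[Q²] = 2.34375 + 1.875² = 5.859375
E[N²] = 0.026666667 + 0.8² = 0.66666667
Var(Z) = 5.859375*0.66666667 - (1.875*0.8)²
= 3.90625 - 2.25 = 1.65625

1.65625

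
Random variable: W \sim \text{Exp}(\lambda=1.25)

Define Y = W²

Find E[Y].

E[W²] = Var(W) + (E[W])² = 0.64 + 0.64 = 1.28

1.28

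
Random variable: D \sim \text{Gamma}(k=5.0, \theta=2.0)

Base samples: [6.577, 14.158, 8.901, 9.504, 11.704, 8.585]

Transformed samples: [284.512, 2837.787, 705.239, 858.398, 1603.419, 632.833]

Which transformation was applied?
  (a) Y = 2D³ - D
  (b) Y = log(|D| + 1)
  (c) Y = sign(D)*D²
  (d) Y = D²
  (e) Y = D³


Checking option (e) Y = D³:
  D = 6.577 -> Y = 284.512 ✓
  D = 14.158 -> Y = 2837.787 ✓
  D = 8.901 -> Y = 705.239 ✓
All samples match this transformation.

(e) D³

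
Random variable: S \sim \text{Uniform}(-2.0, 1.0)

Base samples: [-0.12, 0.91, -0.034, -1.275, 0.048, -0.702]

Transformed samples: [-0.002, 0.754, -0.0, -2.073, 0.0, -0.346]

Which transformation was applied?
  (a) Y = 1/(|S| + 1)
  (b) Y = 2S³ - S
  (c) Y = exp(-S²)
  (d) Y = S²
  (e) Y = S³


Checking option (e) Y = S³:
  S = -0.12 -> Y = -0.002 ✓
  S = 0.91 -> Y = 0.754 ✓
  S = -0.034 -> Y = -0.0 ✓
All samples match this transformation.

(e) S³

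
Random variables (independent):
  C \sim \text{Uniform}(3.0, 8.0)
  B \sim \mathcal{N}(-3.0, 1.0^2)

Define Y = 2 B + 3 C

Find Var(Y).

For independent RVs: Var(aX + bY) = a²Var(X) + b²Var(Y)
Var(C) = 2.0833333
Var(B) = 1
Var(Y) = 3²*2.0833333 + 2²*1
= 9*2.0833333 + 4*1 = 22.75

22.75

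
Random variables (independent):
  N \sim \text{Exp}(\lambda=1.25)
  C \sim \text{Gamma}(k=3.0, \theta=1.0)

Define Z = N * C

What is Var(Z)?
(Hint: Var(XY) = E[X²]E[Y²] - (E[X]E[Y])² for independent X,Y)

Var(XY) = E[X²]E[Y²] - (E[X]E[Y])²
E[N] = 0.8, Var(N) = 0.64
E[C] = 3, Var(C) = 3
E[N²] = 0.64 + 0.8² = 1.28
E[C²] = 3 + 3² = 12
Var(Z) = 1.28*12 - (0.8*3)²
= 15.36 - 5.76 = 9.6

9.6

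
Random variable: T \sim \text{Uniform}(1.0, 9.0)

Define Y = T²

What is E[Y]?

Using E[X²] = Var(X) + (E[X])²:
E[T] = 5
Var(T) = (9 - 1)^2/12 = 5.3333333
E[T²] = 5.3333333 + 5² = 5.3333333 + 25 = 30.333333

30.333333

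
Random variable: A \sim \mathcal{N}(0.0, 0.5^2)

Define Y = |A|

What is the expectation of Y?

For X ~ N(0, 0.5²), E[|X|] = sigma * sqrt(2/pi)
= 0.5 * sqrt(2/pi) = 0.39894228

0.39894228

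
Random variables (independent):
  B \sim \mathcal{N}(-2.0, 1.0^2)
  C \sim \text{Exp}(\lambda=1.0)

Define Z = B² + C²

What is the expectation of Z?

E[Z] = E[B²] + E[C²]
E[B²] = Var(B) + E[B]² = 1 + 4 = 5
E[C²] = Var(C) + E[C]² = 1 + 1 = 2
E[Z] = 5 + 2 = 7

7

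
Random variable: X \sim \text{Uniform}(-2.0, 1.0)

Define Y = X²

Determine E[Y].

Using E[X²] = Var(X) + (E[X])²:
E[X] = -0.5
Var(X) = (1 + 2)^2/12 = 0.75
E[X²] = 0.75 + (-0.5)² = 0.75 + 0.25 = 1

1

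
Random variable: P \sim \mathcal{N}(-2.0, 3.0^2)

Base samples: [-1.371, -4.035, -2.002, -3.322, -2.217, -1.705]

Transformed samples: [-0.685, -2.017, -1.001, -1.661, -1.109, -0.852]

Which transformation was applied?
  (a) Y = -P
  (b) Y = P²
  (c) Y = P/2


Checking option (c) Y = P/2:
  P = -1.371 -> Y = -0.685 ✓
  P = -4.035 -> Y = -2.017 ✓
  P = -2.002 -> Y = -1.001 ✓
All samples match this transformation.

(c) P/2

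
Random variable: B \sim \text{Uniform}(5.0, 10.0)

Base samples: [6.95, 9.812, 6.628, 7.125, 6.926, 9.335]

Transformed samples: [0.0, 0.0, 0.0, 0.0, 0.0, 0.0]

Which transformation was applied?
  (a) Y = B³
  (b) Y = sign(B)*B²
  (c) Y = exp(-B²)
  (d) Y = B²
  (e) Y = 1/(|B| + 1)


Checking option (c) Y = exp(-B²):
  B = 6.95 -> Y = 0.0 ✓
  B = 9.812 -> Y = 0.0 ✓
  B = 6.628 -> Y = 0.0 ✓
All samples match this transformation.

(c) exp(-B²)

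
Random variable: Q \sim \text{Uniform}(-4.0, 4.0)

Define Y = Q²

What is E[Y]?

Using E[X²] = Var(X) + (E[X])²:
E[Q] = 0
Var(Q) = (4 + 4)^2/12 = 5.3333333
E[Q²] = 5.3333333 + 0² = 5.3333333 + 0 = 5.3333333

5.3333333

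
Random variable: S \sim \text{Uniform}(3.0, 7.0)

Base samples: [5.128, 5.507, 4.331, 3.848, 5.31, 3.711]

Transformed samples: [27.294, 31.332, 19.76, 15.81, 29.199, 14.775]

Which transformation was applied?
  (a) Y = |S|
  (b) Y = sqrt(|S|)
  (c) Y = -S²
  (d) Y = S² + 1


Checking option (d) Y = S² + 1:
  S = 5.128 -> Y = 27.294 ✓
  S = 5.507 -> Y = 31.332 ✓
  S = 4.331 -> Y = 19.76 ✓
All samples match this transformation.

(d) S² + 1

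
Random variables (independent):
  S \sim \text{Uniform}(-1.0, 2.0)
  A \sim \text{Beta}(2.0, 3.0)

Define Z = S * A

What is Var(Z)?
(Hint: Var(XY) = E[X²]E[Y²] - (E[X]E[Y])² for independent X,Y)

Var(XY) = E[X²]E[Y²] - (E[X]E[Y])²
E[S] = 0.5, Var(S) = 0.75
E[A] = 0.4, Var(A) = 0.04
E[S²] = 0.75 + 0.5² = 1
E[A²] = 0.04 + 0.4² = 0.2
Var(Z) = 1*0.2 - (0.5*0.4)²
= 0.2 - 0.04 = 0.16

0.16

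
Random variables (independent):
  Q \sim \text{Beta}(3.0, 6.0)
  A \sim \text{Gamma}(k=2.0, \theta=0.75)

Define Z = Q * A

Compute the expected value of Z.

For independent RVs: E[XY] = E[X]*E[Y]
E[Q] = 0.33333333
E[A] = 1.5
E[Z] = 0.33333333 * 1.5 = 0.5

0.5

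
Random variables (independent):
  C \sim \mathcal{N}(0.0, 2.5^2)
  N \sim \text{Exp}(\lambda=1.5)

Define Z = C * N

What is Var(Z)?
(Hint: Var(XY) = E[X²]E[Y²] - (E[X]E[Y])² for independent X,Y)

Var(XY) = E[X²]E[Y²] - (E[X]E[Y])²
E[C] = 0, Var(C) = 6.25
E[N] = 0.66666667, Var(N) = 0.44444444
E[C²] = 6.25 + 0² = 6.25
E[N²] = 0.44444444 + 0.66666667² = 0.88888889
Var(Z) = 6.25*0.88888889 - (0*0.66666667)²
= 5.5555556 - 0 = 5.5555556

5.5555556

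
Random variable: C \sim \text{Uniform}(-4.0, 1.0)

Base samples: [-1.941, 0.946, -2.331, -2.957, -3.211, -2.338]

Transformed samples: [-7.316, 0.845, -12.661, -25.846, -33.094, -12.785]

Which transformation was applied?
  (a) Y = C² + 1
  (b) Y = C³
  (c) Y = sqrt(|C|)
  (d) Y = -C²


Checking option (b) Y = C³:
  C = -1.941 -> Y = -7.316 ✓
  C = 0.946 -> Y = 0.845 ✓
  C = -2.331 -> Y = -12.661 ✓
All samples match this transformation.

(b) C³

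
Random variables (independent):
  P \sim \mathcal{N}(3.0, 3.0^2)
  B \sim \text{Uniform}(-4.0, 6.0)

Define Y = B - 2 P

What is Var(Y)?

For independent RVs: Var(aX + bY) = a²Var(X) + b²Var(Y)
Var(P) = 9
Var(B) = 8.3333333
Var(Y) = (-2)²*9 + 1²*8.3333333
= 4*9 + 1*8.3333333 = 44.333333

44.333333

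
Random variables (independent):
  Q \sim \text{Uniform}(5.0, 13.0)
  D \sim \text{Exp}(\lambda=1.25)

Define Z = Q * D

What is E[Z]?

For independent RVs: E[XY] = E[X]*E[Y]
E[Q] = 9
E[D] = 0.8
E[Z] = 9 * 0.8 = 7.2

7.2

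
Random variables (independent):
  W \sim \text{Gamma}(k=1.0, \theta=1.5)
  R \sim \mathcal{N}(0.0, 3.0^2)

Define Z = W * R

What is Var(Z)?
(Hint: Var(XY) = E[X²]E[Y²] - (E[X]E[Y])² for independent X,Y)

Var(XY) = E[X²]E[Y²] - (E[X]E[Y])²
E[W] = 1.5, Var(W) = 2.25
E[R] = 0, Var(R) = 9
E[W²] = 2.25 + 1.5² = 4.5
E[R²] = 9 + 0² = 9
Var(Z) = 4.5*9 - (1.5*0)²
= 40.5 - 0 = 40.5

40.5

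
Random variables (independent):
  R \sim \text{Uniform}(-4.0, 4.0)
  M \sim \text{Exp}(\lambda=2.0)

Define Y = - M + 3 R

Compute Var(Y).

For independent RVs: Var(aX + bY) = a²Var(X) + b²Var(Y)
Var(R) = 5.3333333
Var(M) = 0.25
Var(Y) = 3²*5.3333333 + (-1)²*0.25
= 9*5.3333333 + 1*0.25 = 48.25

48.25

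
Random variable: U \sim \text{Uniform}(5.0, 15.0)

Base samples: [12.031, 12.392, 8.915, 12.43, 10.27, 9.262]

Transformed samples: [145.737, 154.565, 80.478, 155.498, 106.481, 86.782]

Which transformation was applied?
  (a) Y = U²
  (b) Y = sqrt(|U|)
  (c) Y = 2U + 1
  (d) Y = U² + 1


Checking option (d) Y = U² + 1:
  U = 12.031 -> Y = 145.737 ✓
  U = 12.392 -> Y = 154.565 ✓
  U = 8.915 -> Y = 80.478 ✓
All samples match this transformation.

(d) U² + 1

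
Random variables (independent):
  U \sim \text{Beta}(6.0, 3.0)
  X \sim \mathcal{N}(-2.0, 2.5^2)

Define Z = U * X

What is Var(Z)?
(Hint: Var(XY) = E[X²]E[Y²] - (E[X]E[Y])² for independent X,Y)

Var(XY) = E[X²]E[Y²] - (E[X]E[Y])²
E[U] = 0.66666667, Var(U) = 0.022222222
E[X] = -2, Var(X) = 6.25
E[U²] = 0.022222222 + 0.66666667² = 0.46666667
E[X²] = 6.25 + (-2)² = 10.25
Var(Z) = 0.46666667*10.25 - (0.66666667*(-2))²
= 4.7833333 - 1.7777778 = 3.0055556

3.0055556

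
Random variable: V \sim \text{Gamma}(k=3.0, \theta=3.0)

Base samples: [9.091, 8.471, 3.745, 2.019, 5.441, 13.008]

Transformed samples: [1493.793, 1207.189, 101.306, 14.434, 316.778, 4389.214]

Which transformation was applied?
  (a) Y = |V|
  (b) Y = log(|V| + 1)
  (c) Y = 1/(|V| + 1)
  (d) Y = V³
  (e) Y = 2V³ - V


Checking option (e) Y = 2V³ - V:
  V = 9.091 -> Y = 1493.793 ✓
  V = 8.471 -> Y = 1207.189 ✓
  V = 3.745 -> Y = 101.306 ✓
All samples match this transformation.

(e) 2V³ - V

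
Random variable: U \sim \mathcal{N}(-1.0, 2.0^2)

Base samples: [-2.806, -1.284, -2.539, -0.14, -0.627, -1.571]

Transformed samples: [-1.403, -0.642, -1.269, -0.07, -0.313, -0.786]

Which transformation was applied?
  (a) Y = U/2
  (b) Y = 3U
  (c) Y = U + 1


Checking option (a) Y = U/2:
  U = -2.806 -> Y = -1.403 ✓
  U = -1.284 -> Y = -0.642 ✓
  U = -2.539 -> Y = -1.269 ✓
All samples match this transformation.

(a) U/2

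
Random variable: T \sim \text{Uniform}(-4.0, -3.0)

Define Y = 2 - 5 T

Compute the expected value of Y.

For Y = -5T + 2:
E[Y] = -5 * E[T] + 2
E[T] = (-4 - 3)/2 = -3.5
E[Y] = -5 * (-3.5) + 2 = 19.5

19.5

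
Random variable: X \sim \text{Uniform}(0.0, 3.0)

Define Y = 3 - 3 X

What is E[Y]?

For Y = -3X + 3:
E[Y] = -3 * E[X] + 3
E[X] = (0 + 3)/2 = 1.5
E[Y] = -3 * 1.5 + 3 = -1.5

-1.5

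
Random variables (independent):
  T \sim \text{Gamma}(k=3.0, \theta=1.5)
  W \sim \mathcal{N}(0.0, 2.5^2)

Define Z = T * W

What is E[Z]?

For independent RVs: E[XY] = E[X]*E[Y]
E[T] = 4.5
E[W] = 0
E[Z] = 4.5 * 0 = 0

0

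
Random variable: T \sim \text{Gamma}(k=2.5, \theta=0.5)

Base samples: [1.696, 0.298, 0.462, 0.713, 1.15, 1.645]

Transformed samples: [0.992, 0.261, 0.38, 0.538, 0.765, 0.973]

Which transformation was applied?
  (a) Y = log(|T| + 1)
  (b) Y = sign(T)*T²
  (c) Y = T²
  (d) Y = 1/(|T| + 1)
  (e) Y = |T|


Checking option (a) Y = log(|T| + 1):
  T = 1.696 -> Y = 0.992 ✓
  T = 0.298 -> Y = 0.261 ✓
  T = 0.462 -> Y = 0.38 ✓
All samples match this transformation.

(a) log(|T| + 1)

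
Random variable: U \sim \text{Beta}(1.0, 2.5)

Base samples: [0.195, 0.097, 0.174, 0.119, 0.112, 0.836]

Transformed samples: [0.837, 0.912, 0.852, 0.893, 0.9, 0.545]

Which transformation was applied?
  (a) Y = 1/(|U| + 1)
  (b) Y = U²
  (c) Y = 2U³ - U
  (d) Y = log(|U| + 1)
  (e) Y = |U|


Checking option (a) Y = 1/(|U| + 1):
  U = 0.195 -> Y = 0.837 ✓
  U = 0.097 -> Y = 0.912 ✓
  U = 0.174 -> Y = 0.852 ✓
All samples match this transformation.

(a) 1/(|U| + 1)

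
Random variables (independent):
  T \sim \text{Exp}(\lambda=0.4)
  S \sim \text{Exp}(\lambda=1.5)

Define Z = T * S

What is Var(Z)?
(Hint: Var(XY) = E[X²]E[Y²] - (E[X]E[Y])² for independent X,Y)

Var(XY) = E[X²]E[Y²] - (E[X]E[Y])²
E[T] = 2.5, Var(T) = 6.25
E[S] = 0.66666667, Var(S) = 0.44444444
E[T²] = 6.25 + 2.5² = 12.5
E[S²] = 0.44444444 + 0.66666667² = 0.88888889
Var(Z) = 12.5*0.88888889 - (2.5*0.66666667)²
= 11.111111 - 2.7777778 = 8.3333333

8.3333333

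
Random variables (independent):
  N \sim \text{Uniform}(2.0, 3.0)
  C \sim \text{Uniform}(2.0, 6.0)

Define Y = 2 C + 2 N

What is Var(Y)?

For independent RVs: Var(aX + bY) = a²Var(X) + b²Var(Y)
Var(N) = 0.083333333
Var(C) = 1.3333333
Var(Y) = 2²*0.083333333 + 2²*1.3333333
= 4*0.083333333 + 4*1.3333333 = 5.6666667

5.6666667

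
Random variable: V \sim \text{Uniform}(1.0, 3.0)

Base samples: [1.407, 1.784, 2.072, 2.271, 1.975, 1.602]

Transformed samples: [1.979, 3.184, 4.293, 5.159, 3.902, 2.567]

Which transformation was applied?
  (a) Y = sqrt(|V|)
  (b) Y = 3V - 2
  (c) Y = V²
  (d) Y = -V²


Checking option (c) Y = V²:
  V = 1.407 -> Y = 1.979 ✓
  V = 1.784 -> Y = 3.184 ✓
  V = 2.072 -> Y = 4.293 ✓
All samples match this transformation.

(c) V²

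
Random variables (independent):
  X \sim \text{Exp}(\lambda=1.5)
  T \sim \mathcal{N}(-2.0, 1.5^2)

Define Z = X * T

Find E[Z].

For independent RVs: E[XY] = E[X]*E[Y]
E[X] = 0.66666667
E[T] = -2
E[Z] = 0.66666667 * (-2) = -1.3333333

-1.3333333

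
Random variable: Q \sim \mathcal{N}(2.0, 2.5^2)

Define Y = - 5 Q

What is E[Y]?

For Y = -5Q:
E[Y] = -5 * E[Q]
E[Q] = 2.0 = 2
E[Y] = -5 * 2 = -10

-10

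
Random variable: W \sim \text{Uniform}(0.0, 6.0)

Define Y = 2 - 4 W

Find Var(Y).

For Y = aW + b: Var(Y) = a² * Var(W)
Var(W) = (6 - 0)^2/12 = 3
Var(Y) = (-4)² * 3 = 16 * 3 = 48

48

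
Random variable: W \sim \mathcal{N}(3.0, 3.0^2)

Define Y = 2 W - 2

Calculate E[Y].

For Y = 2W - 2:
E[Y] = 2 * E[W] - 2
E[W] = 3.0 = 3
E[Y] = 2 * 3 - 2 = 4

4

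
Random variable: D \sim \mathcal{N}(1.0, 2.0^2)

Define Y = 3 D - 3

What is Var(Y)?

For Y = aD + b: Var(Y) = a² * Var(D)
Var(D) = 2.0^2 = 4
Var(Y) = 3² * 4 = 9 * 4 = 36

36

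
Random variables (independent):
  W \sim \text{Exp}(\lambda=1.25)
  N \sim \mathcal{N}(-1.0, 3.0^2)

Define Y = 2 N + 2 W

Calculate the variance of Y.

For independent RVs: Var(aX + bY) = a²Var(X) + b²Var(Y)
Var(W) = 0.64
Var(N) = 9
Var(Y) = 2²*0.64 + 2²*9
= 4*0.64 + 4*9 = 38.56

38.56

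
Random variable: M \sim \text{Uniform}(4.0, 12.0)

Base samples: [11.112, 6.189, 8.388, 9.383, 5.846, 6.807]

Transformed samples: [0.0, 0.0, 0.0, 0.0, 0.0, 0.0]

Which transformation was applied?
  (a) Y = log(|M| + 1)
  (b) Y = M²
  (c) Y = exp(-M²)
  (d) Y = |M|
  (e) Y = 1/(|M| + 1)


Checking option (c) Y = exp(-M²):
  M = 11.112 -> Y = 0.0 ✓
  M = 6.189 -> Y = 0.0 ✓
  M = 8.388 -> Y = 0.0 ✓
All samples match this transformation.

(c) exp(-M²)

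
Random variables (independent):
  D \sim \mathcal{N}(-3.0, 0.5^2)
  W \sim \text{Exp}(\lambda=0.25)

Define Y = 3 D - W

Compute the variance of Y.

For independent RVs: Var(aX + bY) = a²Var(X) + b²Var(Y)
Var(D) = 0.25
Var(W) = 16
Var(Y) = 3²*0.25 + (-1)²*16
= 9*0.25 + 1*16 = 18.25

18.25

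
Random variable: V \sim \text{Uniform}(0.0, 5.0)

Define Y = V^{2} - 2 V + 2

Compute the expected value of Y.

E[Y] = 1*E[V²] - 2*E[V] + 2
E[V] = 2.5
E[V²] = Var(V) + (E[V])² = 2.0833333 + 6.25 = 8.3333333
E[Y] = 1*8.3333333 - 2*2.5 + 2 = 5.3333333

5.3333333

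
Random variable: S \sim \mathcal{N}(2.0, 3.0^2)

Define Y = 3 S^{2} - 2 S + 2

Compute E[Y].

E[Y] = 3*E[S²] - 2*E[S] + 2
E[S] = 2
E[S²] = Var(S) + (E[S])² = 9 + 4 = 13
E[Y] = 3*13 - 2*2 + 2 = 37

37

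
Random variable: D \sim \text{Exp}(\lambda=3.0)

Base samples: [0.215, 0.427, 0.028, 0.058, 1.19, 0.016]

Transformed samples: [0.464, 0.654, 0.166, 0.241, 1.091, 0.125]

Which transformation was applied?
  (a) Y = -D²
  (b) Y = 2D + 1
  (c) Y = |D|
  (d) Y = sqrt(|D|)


Checking option (d) Y = sqrt(|D|):
  D = 0.215 -> Y = 0.464 ✓
  D = 0.427 -> Y = 0.654 ✓
  D = 0.028 -> Y = 0.166 ✓
All samples match this transformation.

(d) sqrt(|D|)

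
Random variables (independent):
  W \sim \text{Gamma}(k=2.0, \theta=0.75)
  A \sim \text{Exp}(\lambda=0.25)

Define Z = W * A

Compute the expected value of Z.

For independent RVs: E[XY] = E[X]*E[Y]
E[W] = 1.5
E[A] = 4
E[Z] = 1.5 * 4 = 6

6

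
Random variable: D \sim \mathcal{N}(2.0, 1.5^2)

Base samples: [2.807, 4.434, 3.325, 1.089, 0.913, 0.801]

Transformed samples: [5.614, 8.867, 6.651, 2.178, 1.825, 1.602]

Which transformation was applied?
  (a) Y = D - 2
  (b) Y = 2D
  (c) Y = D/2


Checking option (b) Y = 2D:
  D = 2.807 -> Y = 5.614 ✓
  D = 4.434 -> Y = 8.867 ✓
  D = 3.325 -> Y = 6.651 ✓
All samples match this transformation.

(b) 2D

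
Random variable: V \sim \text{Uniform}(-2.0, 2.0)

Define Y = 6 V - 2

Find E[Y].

For Y = 6V - 2:
E[Y] = 6 * E[V] - 2
E[V] = (-2 + 2)/2 = 0
E[Y] = 6 * 0 - 2 = -2

-2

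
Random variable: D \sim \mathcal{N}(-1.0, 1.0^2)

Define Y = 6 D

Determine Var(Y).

For Y = aD + b: Var(Y) = a² * Var(D)
Var(D) = 1.0^2 = 1
Var(Y) = 6² * 1 = 36 * 1 = 36

36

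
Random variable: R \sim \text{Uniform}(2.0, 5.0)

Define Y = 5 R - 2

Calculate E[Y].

For Y = 5R - 2:
E[Y] = 5 * E[R] - 2
E[R] = (2 + 5)/2 = 3.5
E[Y] = 5 * 3.5 - 2 = 15.5

15.5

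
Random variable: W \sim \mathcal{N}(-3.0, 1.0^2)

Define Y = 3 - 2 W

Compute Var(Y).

For Y = aW + b: Var(Y) = a² * Var(W)
Var(W) = 1.0^2 = 1
Var(Y) = (-2)² * 1 = 4 * 1 = 4

4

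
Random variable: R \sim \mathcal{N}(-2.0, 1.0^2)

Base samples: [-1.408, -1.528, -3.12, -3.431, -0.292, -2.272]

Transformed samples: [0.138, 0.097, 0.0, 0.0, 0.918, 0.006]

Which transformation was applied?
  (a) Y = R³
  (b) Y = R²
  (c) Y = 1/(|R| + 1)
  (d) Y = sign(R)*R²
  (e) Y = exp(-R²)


Checking option (e) Y = exp(-R²):
  R = -1.408 -> Y = 0.138 ✓
  R = -1.528 -> Y = 0.097 ✓
  R = -3.12 -> Y = 0.0 ✓
All samples match this transformation.

(e) exp(-R²)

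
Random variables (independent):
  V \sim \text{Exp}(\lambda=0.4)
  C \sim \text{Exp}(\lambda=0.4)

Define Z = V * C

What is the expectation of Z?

For independent RVs: E[XY] = E[X]*E[Y]
E[V] = 2.5
E[C] = 2.5
E[Z] = 2.5 * 2.5 = 6.25

6.25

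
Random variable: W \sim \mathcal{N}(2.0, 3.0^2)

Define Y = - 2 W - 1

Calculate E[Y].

For Y = -2W - 1:
E[Y] = -2 * E[W] - 1
E[W] = 2.0 = 2
E[Y] = -2 * 2 - 1 = -5

-5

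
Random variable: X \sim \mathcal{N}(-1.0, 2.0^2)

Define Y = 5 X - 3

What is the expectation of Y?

For Y = 5X - 3:
E[Y] = 5 * E[X] - 3
E[X] = -1.0 = -1
E[Y] = 5 * (-1) - 3 = -8

-8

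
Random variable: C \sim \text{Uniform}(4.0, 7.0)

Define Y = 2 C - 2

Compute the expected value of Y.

For Y = 2C - 2:
E[Y] = 2 * E[C] - 2
E[C] = (4 + 7)/2 = 5.5
E[Y] = 2 * 5.5 - 2 = 9

9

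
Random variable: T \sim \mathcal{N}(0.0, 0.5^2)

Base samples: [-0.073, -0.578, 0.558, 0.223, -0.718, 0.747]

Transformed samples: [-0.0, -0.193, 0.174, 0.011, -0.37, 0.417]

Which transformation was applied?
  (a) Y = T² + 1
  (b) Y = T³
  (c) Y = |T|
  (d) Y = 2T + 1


Checking option (b) Y = T³:
  T = -0.073 -> Y = -0.0 ✓
  T = -0.578 -> Y = -0.193 ✓
  T = 0.558 -> Y = 0.174 ✓
All samples match this transformation.

(b) T³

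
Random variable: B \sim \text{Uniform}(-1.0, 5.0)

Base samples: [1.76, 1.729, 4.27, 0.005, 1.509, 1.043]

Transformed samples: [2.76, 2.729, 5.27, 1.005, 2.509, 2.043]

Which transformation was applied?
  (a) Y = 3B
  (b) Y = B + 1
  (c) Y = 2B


Checking option (b) Y = B + 1:
  B = 1.76 -> Y = 2.76 ✓
  B = 1.729 -> Y = 2.729 ✓
  B = 4.27 -> Y = 5.27 ✓
All samples match this transformation.

(b) B + 1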